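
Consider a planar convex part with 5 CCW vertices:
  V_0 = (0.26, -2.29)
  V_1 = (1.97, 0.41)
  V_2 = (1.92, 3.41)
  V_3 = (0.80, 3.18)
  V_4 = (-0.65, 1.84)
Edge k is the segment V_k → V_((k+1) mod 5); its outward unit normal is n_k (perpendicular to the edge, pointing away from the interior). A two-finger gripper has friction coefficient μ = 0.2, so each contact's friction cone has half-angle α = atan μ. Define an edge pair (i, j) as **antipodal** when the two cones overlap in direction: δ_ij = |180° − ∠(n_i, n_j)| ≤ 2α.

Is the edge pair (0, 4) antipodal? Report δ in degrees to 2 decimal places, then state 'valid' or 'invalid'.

δ = 44.77°, invalid

α = atan 0.2 = 11.31°;  2α = 22.62°
edge 0: e_0 = (+1.71, +2.70);  n_0 = (+0.8448, -0.5351)
edge 4: e_4 = (+0.91, -4.13);  n_4 = (-0.9766, -0.2152)
∠(n_0, n_4) = 135.23°
δ = |180° − 135.23°| = 44.77°
44.77° > 2α = 22.62°  →  invalid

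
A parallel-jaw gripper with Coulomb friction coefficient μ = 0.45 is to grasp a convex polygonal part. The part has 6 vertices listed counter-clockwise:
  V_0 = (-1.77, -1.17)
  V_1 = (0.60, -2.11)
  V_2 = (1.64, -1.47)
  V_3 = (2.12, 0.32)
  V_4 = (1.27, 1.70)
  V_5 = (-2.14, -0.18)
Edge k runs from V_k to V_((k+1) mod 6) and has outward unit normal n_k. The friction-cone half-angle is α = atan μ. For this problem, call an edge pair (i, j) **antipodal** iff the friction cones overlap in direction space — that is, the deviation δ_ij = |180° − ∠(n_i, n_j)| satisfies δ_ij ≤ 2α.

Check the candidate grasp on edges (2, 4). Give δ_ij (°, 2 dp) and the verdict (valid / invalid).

α = atan 0.45 = 24.23°;  2α = 48.46°
edge 2: e_2 = (+0.48, +1.79);  n_2 = (+0.9659, -0.2590)
edge 4: e_4 = (-3.41, -1.88);  n_4 = (-0.4828, +0.8757)
∠(n_2, n_4) = 133.88°
δ = |180° − 133.88°| = 46.12°
46.12° ≤ 2α = 48.46°  →  valid

δ = 46.12°, valid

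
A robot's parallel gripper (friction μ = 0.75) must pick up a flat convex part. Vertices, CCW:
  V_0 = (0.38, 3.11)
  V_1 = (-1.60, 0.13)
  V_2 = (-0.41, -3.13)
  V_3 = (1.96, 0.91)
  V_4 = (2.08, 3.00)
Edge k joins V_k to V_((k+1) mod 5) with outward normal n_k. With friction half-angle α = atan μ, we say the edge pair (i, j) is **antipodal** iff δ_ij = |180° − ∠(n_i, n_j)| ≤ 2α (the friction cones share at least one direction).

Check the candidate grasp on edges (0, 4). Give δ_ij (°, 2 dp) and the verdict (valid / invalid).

α = atan 0.75 = 36.87°;  2α = 73.74°
edge 0: e_0 = (-1.98, -2.98);  n_0 = (-0.8329, +0.5534)
edge 4: e_4 = (-1.70, +0.11);  n_4 = (+0.0646, +0.9979)
∠(n_0, n_4) = 60.10°
δ = |180° − 60.10°| = 119.90°
119.90° > 2α = 73.74°  →  invalid

δ = 119.90°, invalid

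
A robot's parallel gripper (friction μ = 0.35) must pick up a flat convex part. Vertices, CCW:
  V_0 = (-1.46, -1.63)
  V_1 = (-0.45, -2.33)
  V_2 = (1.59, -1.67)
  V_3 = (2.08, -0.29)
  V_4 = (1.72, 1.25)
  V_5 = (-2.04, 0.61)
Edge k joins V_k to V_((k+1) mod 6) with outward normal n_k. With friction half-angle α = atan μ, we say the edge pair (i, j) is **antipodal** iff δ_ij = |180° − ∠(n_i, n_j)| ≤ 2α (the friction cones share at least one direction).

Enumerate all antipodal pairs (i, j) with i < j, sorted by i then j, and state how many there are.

count = 3; pairs: (1,4), (2,5), (3,5)

α = atan 0.35 = 19.29°;  2α = 38.58°
n_0 = (-0.5696, -0.8219)
n_1 = (+0.3078, -0.9514)
n_2 = (+0.9424, -0.3346)
n_3 = (+0.9737, +0.2276)
n_4 = (-0.1678, +0.9858)
n_5 = (-0.9681, -0.2507)
  (0,1): δ = 127.35°  ·
  (0,2): δ = 74.82°  ·
  (0,3): δ = 42.12°  ·
  (0,4): δ = 44.38°  ·
  (0,5): δ = 139.24°  ·
  (1,2): δ = 127.48°  ·
  (1,3): δ = 94.77°  ·
  (1,4): δ = 8.27°  ✓
  (1,5): δ = 86.59°  ·
  (2,3): δ = 147.29°  ·
  (2,4): δ = 60.79°  ·
  (2,5): δ = 34.07°  ✓
  (3,4): δ = 93.50°  ·
  (3,5): δ = 1.36°  ✓
  (4,5): δ = 85.14°  ·
antipodal pairs: 3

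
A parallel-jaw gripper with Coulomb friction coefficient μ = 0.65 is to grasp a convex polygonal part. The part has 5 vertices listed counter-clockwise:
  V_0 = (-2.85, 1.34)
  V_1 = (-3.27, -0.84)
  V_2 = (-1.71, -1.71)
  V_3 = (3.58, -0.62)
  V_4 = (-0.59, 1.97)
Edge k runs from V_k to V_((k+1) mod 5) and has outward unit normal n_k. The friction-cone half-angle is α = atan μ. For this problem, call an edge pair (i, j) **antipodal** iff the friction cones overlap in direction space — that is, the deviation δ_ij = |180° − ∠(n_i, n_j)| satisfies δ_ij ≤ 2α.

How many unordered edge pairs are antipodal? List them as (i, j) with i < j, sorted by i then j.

count = 4; pairs: (1,3), (1,4), (2,3), (2,4)

α = atan 0.65 = 33.02°;  2α = 66.05°
n_0 = (-0.9819, +0.1892)
n_1 = (-0.4871, -0.8734)
n_2 = (+0.2018, -0.9794)
n_3 = (+0.5276, +0.8495)
n_4 = (-0.2685, +0.9633)
  (0,1): δ = 108.24°  ·
  (0,2): δ = 67.45°  ·
  (0,3): δ = 69.06°  ·
  (0,4): δ = 116.48°  ·
  (1,2): δ = 139.21°  ·
  (1,3): δ = 2.70°  ✓
  (1,4): δ = 44.72°  ✓
  (2,3): δ = 43.49°  ✓
  (2,4): δ = 3.93°  ✓
  (3,4): δ = 132.58°  ·
antipodal pairs: 4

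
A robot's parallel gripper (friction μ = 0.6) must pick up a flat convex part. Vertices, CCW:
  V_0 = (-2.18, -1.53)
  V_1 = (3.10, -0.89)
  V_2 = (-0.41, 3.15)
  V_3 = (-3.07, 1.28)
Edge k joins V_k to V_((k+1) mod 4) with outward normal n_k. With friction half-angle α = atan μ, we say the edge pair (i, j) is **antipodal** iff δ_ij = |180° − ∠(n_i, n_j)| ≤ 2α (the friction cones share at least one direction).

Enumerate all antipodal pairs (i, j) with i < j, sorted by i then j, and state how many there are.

α = atan 0.6 = 30.96°;  2α = 61.93°
n_0 = (+0.1203, -0.9927)
n_1 = (+0.7549, +0.6559)
n_2 = (-0.5751, +0.8181)
n_3 = (-0.9533, -0.3019)
  (0,1): δ = 55.93°  ✓
  (0,2): δ = 28.20°  ✓
  (0,3): δ = 100.66°  ·
  (1,2): δ = 95.88°  ·
  (1,3): δ = 23.41°  ✓
  (2,3): δ = 107.53°  ·
antipodal pairs: 3

count = 3; pairs: (0,1), (0,2), (1,3)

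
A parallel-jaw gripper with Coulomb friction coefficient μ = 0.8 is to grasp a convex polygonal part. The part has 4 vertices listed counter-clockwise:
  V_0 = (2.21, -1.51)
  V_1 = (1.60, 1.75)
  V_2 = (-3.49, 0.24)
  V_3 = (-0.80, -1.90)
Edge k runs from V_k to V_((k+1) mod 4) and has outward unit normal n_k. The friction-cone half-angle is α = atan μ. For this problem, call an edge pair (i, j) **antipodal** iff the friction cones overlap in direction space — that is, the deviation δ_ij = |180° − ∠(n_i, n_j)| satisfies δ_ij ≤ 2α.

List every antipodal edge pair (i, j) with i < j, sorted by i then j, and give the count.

count = 3; pairs: (0,2), (1,2), (1,3)

α = atan 0.8 = 38.66°;  2α = 77.32°
n_0 = (+0.9829, +0.1839)
n_1 = (-0.2844, +0.9587)
n_2 = (-0.6226, -0.7826)
n_3 = (+0.1285, -0.9917)
  (0,1): δ = 84.07°  ·
  (0,2): δ = 40.90°  ✓
  (0,3): δ = 86.78°  ·
  (1,2): δ = 55.03°  ✓
  (1,3): δ = 9.14°  ✓
  (2,3): δ = 134.11°  ·
antipodal pairs: 3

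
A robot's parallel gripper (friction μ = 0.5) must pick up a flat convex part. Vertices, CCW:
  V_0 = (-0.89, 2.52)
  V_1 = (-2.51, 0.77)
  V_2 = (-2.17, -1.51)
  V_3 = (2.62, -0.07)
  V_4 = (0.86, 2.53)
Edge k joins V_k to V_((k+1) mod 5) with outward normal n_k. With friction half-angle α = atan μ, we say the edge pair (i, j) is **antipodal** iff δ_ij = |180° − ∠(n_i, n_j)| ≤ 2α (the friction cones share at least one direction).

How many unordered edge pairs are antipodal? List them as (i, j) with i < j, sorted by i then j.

α = atan 0.5 = 26.57°;  2α = 53.13°
n_0 = (-0.7338, +0.6793)
n_1 = (-0.9891, -0.1475)
n_2 = (+0.2879, -0.9577)
n_3 = (+0.8281, +0.5606)
n_4 = (-0.0057, +1.0000)
  (0,1): δ = 128.73°  ·
  (0,2): δ = 30.48°  ✓
  (0,3): δ = 76.89°  ·
  (0,4): δ = 133.12°  ·
  (1,2): δ = 81.75°  ·
  (1,3): δ = 25.61°  ✓
  (1,4): δ = 81.85°  ·
  (2,3): δ = 72.64°  ·
  (2,4): δ = 16.40°  ✓
  (3,4): δ = 123.77°  ·
antipodal pairs: 3

count = 3; pairs: (0,2), (1,3), (2,4)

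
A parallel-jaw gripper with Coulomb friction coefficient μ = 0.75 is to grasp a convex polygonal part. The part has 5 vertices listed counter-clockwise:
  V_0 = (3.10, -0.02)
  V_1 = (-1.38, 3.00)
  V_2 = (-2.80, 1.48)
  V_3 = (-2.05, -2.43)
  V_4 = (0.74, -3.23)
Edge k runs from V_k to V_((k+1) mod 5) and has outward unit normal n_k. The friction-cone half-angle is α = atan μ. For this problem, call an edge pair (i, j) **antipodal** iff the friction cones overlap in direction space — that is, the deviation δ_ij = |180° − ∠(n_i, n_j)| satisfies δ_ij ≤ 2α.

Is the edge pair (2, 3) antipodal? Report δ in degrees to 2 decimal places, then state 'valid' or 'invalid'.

δ = 116.86°, invalid

α = atan 0.75 = 36.87°;  2α = 73.74°
edge 2: e_2 = (+0.75, -3.91);  n_2 = (-0.9821, -0.1884)
edge 3: e_3 = (+2.79, -0.80);  n_3 = (-0.2756, -0.9613)
∠(n_2, n_3) = 63.14°
δ = |180° − 63.14°| = 116.86°
116.86° > 2α = 73.74°  →  invalid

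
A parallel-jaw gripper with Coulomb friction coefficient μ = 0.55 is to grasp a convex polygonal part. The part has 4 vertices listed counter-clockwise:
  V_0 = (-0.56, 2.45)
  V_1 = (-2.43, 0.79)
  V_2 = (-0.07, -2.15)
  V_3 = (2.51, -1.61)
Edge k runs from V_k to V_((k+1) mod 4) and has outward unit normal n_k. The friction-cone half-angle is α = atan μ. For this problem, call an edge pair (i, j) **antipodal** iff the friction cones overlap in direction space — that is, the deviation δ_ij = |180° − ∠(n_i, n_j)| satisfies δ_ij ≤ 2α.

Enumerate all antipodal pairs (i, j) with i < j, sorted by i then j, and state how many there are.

count = 2; pairs: (0,2), (1,3)

α = atan 0.55 = 28.81°;  2α = 57.62°
n_0 = (-0.6639, +0.7479)
n_1 = (-0.7798, -0.6260)
n_2 = (+0.2049, -0.9788)
n_3 = (+0.7976, +0.6031)
  (0,1): δ = 92.84°  ·
  (0,2): δ = 29.77°  ✓
  (0,3): δ = 85.50°  ·
  (1,2): δ = 116.93°  ·
  (1,3): δ = 1.66°  ✓
  (2,3): δ = 64.73°  ·
antipodal pairs: 2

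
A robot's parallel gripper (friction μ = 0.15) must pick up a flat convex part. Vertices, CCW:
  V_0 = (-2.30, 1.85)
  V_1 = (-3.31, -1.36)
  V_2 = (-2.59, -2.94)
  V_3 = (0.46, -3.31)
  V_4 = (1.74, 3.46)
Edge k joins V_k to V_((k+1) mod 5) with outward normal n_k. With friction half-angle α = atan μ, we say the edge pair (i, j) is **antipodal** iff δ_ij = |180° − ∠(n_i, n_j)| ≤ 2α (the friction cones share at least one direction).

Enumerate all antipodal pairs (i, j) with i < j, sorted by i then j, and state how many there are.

α = atan 0.15 = 8.53°;  2α = 17.06°
n_0 = (-0.9539, +0.3001)
n_1 = (-0.9100, -0.4147)
n_2 = (-0.1204, -0.9927)
n_3 = (+0.9826, -0.1858)
n_4 = (-0.3702, +0.9290)
  (0,1): δ = 138.04°  ·
  (0,2): δ = 79.45°  ·
  (0,3): δ = 6.76°  ✓
  (0,4): δ = 129.19°  ·
  (1,2): δ = 121.42°  ·
  (1,3): δ = 35.21°  ·
  (1,4): δ = 87.23°  ·
  (2,3): δ = 93.79°  ·
  (2,4): δ = 28.64°  ·
  (3,4): δ = 57.57°  ·
antipodal pairs: 1

count = 1; pairs: (0,3)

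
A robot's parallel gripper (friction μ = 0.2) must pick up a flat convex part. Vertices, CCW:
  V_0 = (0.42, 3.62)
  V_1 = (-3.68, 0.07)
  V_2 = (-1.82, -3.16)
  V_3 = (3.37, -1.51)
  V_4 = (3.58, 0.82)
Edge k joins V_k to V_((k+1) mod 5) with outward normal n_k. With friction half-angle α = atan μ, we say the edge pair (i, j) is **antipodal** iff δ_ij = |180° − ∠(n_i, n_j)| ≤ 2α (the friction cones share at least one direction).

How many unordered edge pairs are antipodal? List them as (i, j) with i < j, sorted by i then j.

count = 1; pairs: (1,4)

α = atan 0.2 = 11.31°;  2α = 22.62°
n_0 = (-0.6546, +0.7560)
n_1 = (-0.8666, -0.4990)
n_2 = (+0.3030, -0.9530)
n_3 = (+0.9960, -0.0898)
n_4 = (+0.6632, +0.7485)
  (0,1): δ = 100.95°  ·
  (0,2): δ = 23.25°  ·
  (0,3): δ = 43.96°  ·
  (0,4): δ = 97.57°  ·
  (1,2): δ = 102.30°  ·
  (1,3): δ = 35.09°  ·
  (1,4): δ = 18.52°  ✓
  (2,3): δ = 112.79°  ·
  (2,4): δ = 59.18°  ·
  (3,4): δ = 126.39°  ·
antipodal pairs: 1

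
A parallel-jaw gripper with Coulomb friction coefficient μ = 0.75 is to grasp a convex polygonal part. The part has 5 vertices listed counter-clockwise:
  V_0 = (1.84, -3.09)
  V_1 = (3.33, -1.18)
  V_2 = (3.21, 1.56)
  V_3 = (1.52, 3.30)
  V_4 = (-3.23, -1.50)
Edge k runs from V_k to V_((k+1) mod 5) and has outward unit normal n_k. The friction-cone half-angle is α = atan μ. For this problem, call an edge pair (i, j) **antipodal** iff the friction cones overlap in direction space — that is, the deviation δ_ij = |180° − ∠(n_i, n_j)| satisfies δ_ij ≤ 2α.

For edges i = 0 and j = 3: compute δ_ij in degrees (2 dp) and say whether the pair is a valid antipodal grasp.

δ = 6.74°, valid

α = atan 0.75 = 36.87°;  2α = 73.74°
edge 0: e_0 = (+1.49, +1.91);  n_0 = (+0.7885, -0.6151)
edge 3: e_3 = (-4.75, -4.80);  n_3 = (-0.7108, +0.7034)
∠(n_0, n_3) = 173.26°
δ = |180° − 173.26°| = 6.74°
6.74° ≤ 2α = 73.74°  →  valid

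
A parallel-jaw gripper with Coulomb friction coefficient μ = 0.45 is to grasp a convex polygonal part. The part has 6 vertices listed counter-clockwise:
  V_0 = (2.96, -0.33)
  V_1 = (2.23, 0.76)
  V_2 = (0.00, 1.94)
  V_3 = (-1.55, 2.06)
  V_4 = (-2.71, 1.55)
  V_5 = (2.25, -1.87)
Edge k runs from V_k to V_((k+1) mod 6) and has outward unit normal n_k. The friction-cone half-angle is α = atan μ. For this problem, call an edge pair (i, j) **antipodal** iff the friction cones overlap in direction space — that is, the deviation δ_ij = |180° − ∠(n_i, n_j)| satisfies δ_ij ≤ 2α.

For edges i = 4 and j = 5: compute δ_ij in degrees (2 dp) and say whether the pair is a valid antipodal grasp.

δ = 80.16°, invalid

α = atan 0.45 = 24.23°;  2α = 48.46°
edge 4: e_4 = (+4.96, -3.42);  n_4 = (-0.5677, -0.8233)
edge 5: e_5 = (+0.71, +1.54);  n_5 = (+0.9081, -0.4187)
∠(n_4, n_5) = 99.84°
δ = |180° − 99.84°| = 80.16°
80.16° > 2α = 48.46°  →  invalid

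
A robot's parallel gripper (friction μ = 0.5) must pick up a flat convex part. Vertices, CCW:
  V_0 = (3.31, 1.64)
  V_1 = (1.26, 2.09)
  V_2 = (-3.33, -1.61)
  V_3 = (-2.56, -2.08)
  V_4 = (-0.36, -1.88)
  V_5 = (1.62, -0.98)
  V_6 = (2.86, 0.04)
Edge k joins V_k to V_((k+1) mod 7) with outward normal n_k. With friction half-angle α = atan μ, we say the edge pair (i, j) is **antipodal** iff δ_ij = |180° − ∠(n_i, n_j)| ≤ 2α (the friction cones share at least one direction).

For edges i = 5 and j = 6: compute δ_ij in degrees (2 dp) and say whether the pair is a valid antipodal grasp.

α = atan 0.5 = 26.57°;  2α = 53.13°
edge 5: e_5 = (+1.24, +1.02);  n_5 = (+0.6353, -0.7723)
edge 6: e_6 = (+0.45, +1.60);  n_6 = (+0.9627, -0.2707)
∠(n_5, n_6) = 34.85°
δ = |180° − 34.85°| = 145.15°
145.15° > 2α = 53.13°  →  invalid

δ = 145.15°, invalid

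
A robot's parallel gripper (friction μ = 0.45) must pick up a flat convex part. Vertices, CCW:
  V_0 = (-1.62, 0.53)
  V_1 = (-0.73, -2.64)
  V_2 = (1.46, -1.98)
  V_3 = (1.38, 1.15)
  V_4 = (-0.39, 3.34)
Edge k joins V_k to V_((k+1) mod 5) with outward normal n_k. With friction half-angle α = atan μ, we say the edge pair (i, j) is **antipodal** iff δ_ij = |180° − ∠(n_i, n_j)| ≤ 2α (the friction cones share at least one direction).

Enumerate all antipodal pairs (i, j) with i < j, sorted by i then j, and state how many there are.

count = 3; pairs: (0,2), (0,3), (2,4)

α = atan 0.45 = 24.23°;  2α = 48.46°
n_0 = (-0.9628, -0.2703)
n_1 = (+0.2886, -0.9575)
n_2 = (+0.9997, +0.0256)
n_3 = (+0.7777, +0.6286)
n_4 = (-0.9161, +0.4010)
  (0,1): δ = 88.91°  ·
  (0,2): δ = 14.22°  ✓
  (0,3): δ = 23.26°  ✓
  (0,4): δ = 140.68°  ·
  (1,2): δ = 105.31°  ·
  (1,3): δ = 67.83°  ·
  (1,4): δ = 49.59°  ·
  (2,3): δ = 142.52°  ·
  (2,4): δ = 25.10°  ✓
  (3,4): δ = 62.59°  ·
antipodal pairs: 3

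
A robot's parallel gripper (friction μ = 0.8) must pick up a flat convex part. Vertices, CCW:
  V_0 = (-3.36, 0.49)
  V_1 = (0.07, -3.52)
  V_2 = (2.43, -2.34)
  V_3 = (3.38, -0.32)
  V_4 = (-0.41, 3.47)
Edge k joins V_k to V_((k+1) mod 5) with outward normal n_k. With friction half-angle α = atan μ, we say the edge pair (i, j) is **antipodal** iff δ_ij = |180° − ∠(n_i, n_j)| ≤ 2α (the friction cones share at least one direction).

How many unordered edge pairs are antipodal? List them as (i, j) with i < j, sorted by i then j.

α = atan 0.8 = 38.66°;  2α = 77.32°
n_0 = (-0.7599, -0.6500)
n_1 = (+0.4472, -0.8944)
n_2 = (+0.9049, -0.4256)
n_3 = (+0.7071, +0.7071)
n_4 = (-0.7107, +0.7035)
  (0,1): δ = 103.98°  ·
  (0,2): δ = 65.73°  ✓
  (0,3): δ = 4.46°  ✓
  (0,4): δ = 94.75°  ·
  (1,2): δ = 141.75°  ·
  (1,3): δ = 71.57°  ✓
  (1,4): δ = 18.72°  ✓
  (2,3): δ = 109.81°  ·
  (2,4): δ = 19.52°  ✓
  (3,4): δ = 89.71°  ·
antipodal pairs: 5

count = 5; pairs: (0,2), (0,3), (1,3), (1,4), (2,4)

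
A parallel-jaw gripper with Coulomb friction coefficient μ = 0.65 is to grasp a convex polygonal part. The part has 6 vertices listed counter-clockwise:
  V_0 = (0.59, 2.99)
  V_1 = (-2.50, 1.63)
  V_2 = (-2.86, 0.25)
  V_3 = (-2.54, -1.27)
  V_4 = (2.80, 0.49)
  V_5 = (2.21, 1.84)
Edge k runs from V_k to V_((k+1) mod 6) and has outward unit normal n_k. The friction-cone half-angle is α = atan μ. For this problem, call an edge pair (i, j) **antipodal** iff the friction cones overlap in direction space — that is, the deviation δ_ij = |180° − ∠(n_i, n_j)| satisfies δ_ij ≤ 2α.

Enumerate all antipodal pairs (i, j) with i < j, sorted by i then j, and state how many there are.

α = atan 0.65 = 33.02°;  2α = 66.05°
n_0 = (-0.4028, +0.9153)
n_1 = (-0.9676, +0.2524)
n_2 = (-0.9785, -0.2060)
n_3 = (+0.3130, -0.9497)
n_4 = (+0.9163, +0.4005)
n_5 = (+0.5789, +0.8154)
  (0,1): δ = 128.38°  ·
  (0,2): δ = 101.87°  ·
  (0,3): δ = 5.51°  ✓
  (0,4): δ = 89.85°  ·
  (0,5): δ = 120.87°  ·
  (1,2): δ = 153.49°  ·
  (1,3): δ = 57.14°  ✓
  (1,4): δ = 38.23°  ✓
  (1,5): δ = 69.25°  ·
  (2,3): δ = 83.65°  ·
  (2,4): δ = 11.72°  ✓
  (2,5): δ = 42.74°  ✓
  (3,4): δ = 84.63°  ·
  (3,5): δ = 53.61°  ✓
  (4,5): δ = 148.98°  ·
antipodal pairs: 6

count = 6; pairs: (0,3), (1,3), (1,4), (2,4), (2,5), (3,5)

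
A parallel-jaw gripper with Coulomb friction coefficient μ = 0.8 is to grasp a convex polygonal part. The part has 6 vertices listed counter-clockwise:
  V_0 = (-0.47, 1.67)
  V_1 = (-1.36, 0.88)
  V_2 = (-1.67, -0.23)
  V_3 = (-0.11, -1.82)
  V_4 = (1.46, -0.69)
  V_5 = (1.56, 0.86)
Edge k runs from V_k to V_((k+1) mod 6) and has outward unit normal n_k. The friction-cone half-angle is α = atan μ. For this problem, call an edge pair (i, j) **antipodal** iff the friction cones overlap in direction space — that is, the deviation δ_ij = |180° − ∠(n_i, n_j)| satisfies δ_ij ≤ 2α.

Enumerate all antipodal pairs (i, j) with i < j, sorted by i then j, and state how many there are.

α = atan 0.8 = 38.66°;  2α = 77.32°
n_0 = (-0.6638, +0.7479)
n_1 = (-0.9631, +0.2690)
n_2 = (-0.7138, -0.7003)
n_3 = (+0.5842, -0.8116)
n_4 = (+0.9979, -0.0644)
n_5 = (+0.3706, +0.9288)
  (0,1): δ = 147.20°  ·
  (0,2): δ = 87.14°  ·
  (0,3): δ = 5.85°  ✓
  (0,4): δ = 44.72°  ✓
  (0,5): δ = 116.65°  ·
  (1,2): δ = 119.94°  ·
  (1,3): δ = 38.65°  ✓
  (1,4): δ = 11.91°  ✓
  (1,5): δ = 83.85°  ·
  (2,3): δ = 98.71°  ·
  (2,4): δ = 48.15°  ✓
  (2,5): δ = 23.79°  ✓
  (3,4): δ = 129.44°  ·
  (3,5): δ = 57.50°  ✓
  (4,5): δ = 108.06°  ·
antipodal pairs: 7

count = 7; pairs: (0,3), (0,4), (1,3), (1,4), (2,4), (2,5), (3,5)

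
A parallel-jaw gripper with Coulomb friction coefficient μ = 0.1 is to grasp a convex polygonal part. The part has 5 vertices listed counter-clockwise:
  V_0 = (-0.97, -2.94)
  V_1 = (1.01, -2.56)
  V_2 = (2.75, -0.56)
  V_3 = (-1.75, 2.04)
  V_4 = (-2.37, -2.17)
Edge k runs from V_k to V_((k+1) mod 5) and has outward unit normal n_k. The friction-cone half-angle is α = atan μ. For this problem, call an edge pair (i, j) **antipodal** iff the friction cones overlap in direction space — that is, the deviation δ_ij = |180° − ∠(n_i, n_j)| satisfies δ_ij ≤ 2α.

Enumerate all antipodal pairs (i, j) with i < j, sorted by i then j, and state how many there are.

α = atan 0.1 = 5.71°;  2α = 11.42°
n_0 = (+0.1885, -0.9821)
n_1 = (+0.7544, -0.6564)
n_2 = (+0.5003, +0.8659)
n_3 = (-0.9893, +0.1457)
n_4 = (-0.4819, -0.8762)
  (0,1): δ = 141.89°  ·
  (0,2): δ = 40.88°  ·
  (0,3): δ = 70.76°  ·
  (0,4): δ = 140.33°  ·
  (1,2): δ = 79.00°  ·
  (1,3): δ = 32.65°  ·
  (1,4): δ = 102.21°  ·
  (2,3): δ = 68.36°  ·
  (2,4): δ = 1.21°  ✓
  (3,4): δ = 110.43°  ·
antipodal pairs: 1

count = 1; pairs: (2,4)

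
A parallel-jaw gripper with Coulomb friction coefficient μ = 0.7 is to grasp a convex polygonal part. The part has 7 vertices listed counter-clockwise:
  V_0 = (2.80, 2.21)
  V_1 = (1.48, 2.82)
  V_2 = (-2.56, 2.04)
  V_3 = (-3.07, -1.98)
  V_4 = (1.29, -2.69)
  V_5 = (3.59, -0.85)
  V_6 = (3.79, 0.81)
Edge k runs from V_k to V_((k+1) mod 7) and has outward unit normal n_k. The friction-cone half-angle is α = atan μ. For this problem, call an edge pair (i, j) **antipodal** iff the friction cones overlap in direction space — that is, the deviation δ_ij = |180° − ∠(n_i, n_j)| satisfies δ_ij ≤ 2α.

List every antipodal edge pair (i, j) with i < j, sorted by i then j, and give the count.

α = atan 0.7 = 34.99°;  2α = 69.98°
n_0 = (+0.4195, +0.9078)
n_1 = (-0.1896, +0.9819)
n_2 = (-0.9920, +0.1259)
n_3 = (-0.1607, -0.9870)
n_4 = (+0.6247, -0.7809)
n_5 = (+0.9928, -0.1196)
n_6 = (+0.8165, +0.5774)
  (0,1): δ = 144.27°  ·
  (0,2): δ = 72.43°  ·
  (0,3): δ = 15.55°  ✓
  (0,4): δ = 63.46°  ✓
  (0,5): δ = 107.93°  ·
  (0,6): δ = 150.07°  ·
  (1,2): δ = 108.16°  ·
  (1,3): δ = 20.18°  ✓
  (1,4): δ = 27.73°  ✓
  (1,5): δ = 72.20°  ·
  (1,6): δ = 114.34°  ·
  (2,3): δ = 92.02°  ·
  (2,4): δ = 44.11°  ✓
  (2,5): δ = 0.36°  ✓
  (2,6): δ = 42.50°  ✓
  (3,4): δ = 132.09°  ·
  (3,5): δ = 87.62°  ·
  (3,6): δ = 45.49°  ✓
  (4,5): δ = 135.53°  ·
  (4,6): δ = 93.39°  ·
  (5,6): δ = 137.86°  ·
antipodal pairs: 8

count = 8; pairs: (0,3), (0,4), (1,3), (1,4), (2,4), (2,5), (2,6), (3,6)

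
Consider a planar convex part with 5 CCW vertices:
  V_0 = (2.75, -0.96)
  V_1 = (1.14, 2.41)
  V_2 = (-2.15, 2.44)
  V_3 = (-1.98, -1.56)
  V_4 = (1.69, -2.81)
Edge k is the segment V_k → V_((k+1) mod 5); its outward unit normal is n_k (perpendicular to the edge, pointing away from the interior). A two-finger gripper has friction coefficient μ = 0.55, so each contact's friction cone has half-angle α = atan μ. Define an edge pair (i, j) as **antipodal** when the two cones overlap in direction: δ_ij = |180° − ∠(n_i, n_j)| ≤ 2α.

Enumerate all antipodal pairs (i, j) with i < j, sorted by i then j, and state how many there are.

count = 4; pairs: (0,2), (0,3), (1,3), (2,4)

α = atan 0.55 = 28.81°;  2α = 57.62°
n_0 = (+0.9023, +0.4311)
n_1 = (+0.0091, +1.0000)
n_2 = (-0.9991, -0.0425)
n_3 = (-0.3224, -0.9466)
n_4 = (+0.8677, -0.4971)
  (0,1): δ = 116.06°  ·
  (0,2): δ = 23.10°  ✓
  (0,3): δ = 45.66°  ✓
  (0,4): δ = 124.65°  ·
  (1,2): δ = 87.04°  ·
  (1,3): δ = 18.29°  ✓
  (1,4): δ = 60.71°  ·
  (2,3): δ = 111.24°  ·
  (2,4): δ = 32.25°  ✓
  (3,4): δ = 101.00°  ·
antipodal pairs: 4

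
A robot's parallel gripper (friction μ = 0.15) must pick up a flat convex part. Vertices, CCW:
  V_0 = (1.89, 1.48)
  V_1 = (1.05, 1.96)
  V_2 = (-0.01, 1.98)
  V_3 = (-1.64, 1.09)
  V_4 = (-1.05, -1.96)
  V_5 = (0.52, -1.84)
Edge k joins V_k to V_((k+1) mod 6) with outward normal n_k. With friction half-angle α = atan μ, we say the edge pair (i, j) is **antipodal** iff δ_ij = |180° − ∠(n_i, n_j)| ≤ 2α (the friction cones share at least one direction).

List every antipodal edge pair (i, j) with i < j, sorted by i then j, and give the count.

count = 1; pairs: (1,4)

α = atan 0.15 = 8.53°;  2α = 17.06°
n_0 = (+0.4961, +0.8682)
n_1 = (+0.0189, +0.9998)
n_2 = (-0.4792, +0.8777)
n_3 = (-0.9818, -0.1899)
n_4 = (+0.0762, -0.9971)
n_5 = (+0.9244, -0.3814)
  (0,1): δ = 151.34°  ·
  (0,2): δ = 121.62°  ·
  (0,3): δ = 49.31°  ·
  (0,4): δ = 34.12°  ·
  (0,5): δ = 97.32°  ·
  (1,2): δ = 150.28°  ·
  (1,3): δ = 77.97°  ·
  (1,4): δ = 5.45°  ✓
  (1,5): δ = 68.66°  ·
  (2,3): δ = 107.69°  ·
  (2,4): δ = 24.26°  ·
  (2,5): δ = 38.94°  ·
  (3,4): δ = 96.58°  ·
  (3,5): δ = 33.37°  ·
  (4,5): δ = 116.79°  ·
antipodal pairs: 1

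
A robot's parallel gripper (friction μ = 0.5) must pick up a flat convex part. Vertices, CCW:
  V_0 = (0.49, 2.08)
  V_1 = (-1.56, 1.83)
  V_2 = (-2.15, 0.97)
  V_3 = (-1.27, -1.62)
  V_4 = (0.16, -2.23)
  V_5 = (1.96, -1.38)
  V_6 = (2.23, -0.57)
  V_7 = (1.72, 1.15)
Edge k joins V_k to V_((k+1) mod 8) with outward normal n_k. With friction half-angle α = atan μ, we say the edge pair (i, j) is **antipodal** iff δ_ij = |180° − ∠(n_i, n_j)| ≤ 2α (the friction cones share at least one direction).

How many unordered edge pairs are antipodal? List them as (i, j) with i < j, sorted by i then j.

count = 10; pairs: (0,3), (0,4), (1,4), (1,5), (1,6), (2,5), (2,6), (2,7), (3,6), (3,7)

α = atan 0.5 = 26.57°;  2α = 53.13°
n_0 = (-0.1211, +0.9926)
n_1 = (-0.8246, +0.5657)
n_2 = (-0.9468, -0.3217)
n_3 = (-0.3924, -0.9198)
n_4 = (+0.4270, -0.9042)
n_5 = (+0.9487, -0.3162)
n_6 = (+0.9587, +0.2843)
n_7 = (+0.6031, +0.7977)
  (0,1): δ = 131.40°  ·
  (0,2): δ = 78.19°  ·
  (0,3): δ = 30.05°  ✓
  (0,4): δ = 18.32°  ✓
  (0,5): δ = 64.61°  ·
  (0,6): δ = 99.56°  ·
  (0,7): δ = 135.95°  ·
  (1,2): δ = 126.78°  ·
  (1,3): δ = 78.65°  ·
  (1,4): δ = 30.27°  ✓
  (1,5): δ = 16.02°  ✓
  (1,6): δ = 50.97°  ✓
  (1,7): δ = 87.36°  ·
  (2,3): δ = 131.87°  ·
  (2,4): δ = 83.49°  ·
  (2,5): δ = 37.20°  ✓
  (2,6): δ = 2.25°  ✓
  (2,7): δ = 34.14°  ✓
  (3,4): δ = 131.62°  ·
  (3,5): δ = 85.33°  ·
  (3,6): δ = 50.38°  ✓
  (3,7): δ = 13.99°  ✓
  (4,5): δ = 133.71°  ·
  (4,6): δ = 98.76°  ·
  (4,7): δ = 62.37°  ·
  (5,6): δ = 145.05°  ·
  (5,7): δ = 108.66°  ·
  (6,7): δ = 143.61°  ·
antipodal pairs: 10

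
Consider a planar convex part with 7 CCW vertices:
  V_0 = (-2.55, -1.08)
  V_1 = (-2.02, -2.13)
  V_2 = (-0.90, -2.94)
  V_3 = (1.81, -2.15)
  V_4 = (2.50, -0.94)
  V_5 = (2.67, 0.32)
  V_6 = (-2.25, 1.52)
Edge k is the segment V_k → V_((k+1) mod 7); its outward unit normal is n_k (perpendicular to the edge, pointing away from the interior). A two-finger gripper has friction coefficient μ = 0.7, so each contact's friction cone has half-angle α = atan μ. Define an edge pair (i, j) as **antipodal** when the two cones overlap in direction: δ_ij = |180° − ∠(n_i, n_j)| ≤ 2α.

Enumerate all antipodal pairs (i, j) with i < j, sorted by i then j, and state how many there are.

count = 9; pairs: (0,3), (0,4), (0,5), (1,4), (1,5), (2,5), (2,6), (3,6), (4,6)

α = atan 0.7 = 34.99°;  2α = 69.98°
n_0 = (-0.8927, -0.4506)
n_1 = (-0.5860, -0.8103)
n_2 = (+0.2799, -0.9600)
n_3 = (+0.8687, -0.4954)
n_4 = (+0.9910, -0.1337)
n_5 = (+0.2370, +0.9715)
n_6 = (-0.9934, +0.1146)
  (0,1): δ = 152.66°  ·
  (0,2): δ = 100.53°  ·
  (0,3): δ = 56.48°  ✓
  (0,4): δ = 34.47°  ✓
  (0,5): δ = 49.51°  ✓
  (0,6): δ = 146.64°  ·
  (1,2): δ = 127.87°  ·
  (1,3): δ = 83.82°  ·
  (1,4): δ = 61.81°  ✓
  (1,5): δ = 22.17°  ✓
  (1,6): δ = 119.29°  ·
  (2,3): δ = 135.95°  ·
  (2,4): δ = 113.94°  ·
  (2,5): δ = 29.96°  ✓
  (2,6): δ = 67.17°  ✓
  (3,4): δ = 157.99°  ·
  (3,5): δ = 74.01°  ·
  (3,6): δ = 23.11°  ✓
  (4,5): δ = 96.02°  ·
  (4,6): δ = 1.10°  ✓
  (5,6): δ = 82.87°  ·
antipodal pairs: 9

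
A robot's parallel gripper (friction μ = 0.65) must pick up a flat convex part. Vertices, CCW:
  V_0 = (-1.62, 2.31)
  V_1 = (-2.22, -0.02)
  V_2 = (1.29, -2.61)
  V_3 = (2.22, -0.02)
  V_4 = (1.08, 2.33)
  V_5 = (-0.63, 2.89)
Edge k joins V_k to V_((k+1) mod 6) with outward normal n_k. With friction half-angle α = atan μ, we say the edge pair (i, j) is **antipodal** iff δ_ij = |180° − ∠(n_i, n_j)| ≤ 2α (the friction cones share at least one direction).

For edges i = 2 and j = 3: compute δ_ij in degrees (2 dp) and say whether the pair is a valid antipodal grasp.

α = atan 0.65 = 33.02°;  2α = 66.05°
edge 2: e_2 = (+0.93, +2.59);  n_2 = (+0.9412, -0.3379)
edge 3: e_3 = (-1.14, +2.35);  n_3 = (+0.8997, +0.4365)
∠(n_2, n_3) = 45.63°
δ = |180° − 45.63°| = 134.37°
134.37° > 2α = 66.05°  →  invalid

δ = 134.37°, invalid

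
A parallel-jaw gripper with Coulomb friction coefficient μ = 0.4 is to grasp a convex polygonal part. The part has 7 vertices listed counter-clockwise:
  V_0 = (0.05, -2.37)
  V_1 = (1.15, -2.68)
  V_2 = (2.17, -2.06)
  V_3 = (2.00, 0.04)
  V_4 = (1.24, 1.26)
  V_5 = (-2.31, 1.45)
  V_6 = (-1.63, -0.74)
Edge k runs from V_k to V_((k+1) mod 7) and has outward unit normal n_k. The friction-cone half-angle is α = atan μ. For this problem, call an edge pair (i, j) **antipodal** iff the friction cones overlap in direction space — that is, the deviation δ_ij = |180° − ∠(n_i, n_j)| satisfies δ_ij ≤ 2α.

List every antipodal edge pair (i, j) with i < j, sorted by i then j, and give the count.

count = 8; pairs: (0,3), (0,4), (1,4), (2,5), (2,6), (3,5), (3,6), (4,6)

α = atan 0.4 = 21.80°;  2α = 43.60°
n_0 = (-0.2713, -0.9625)
n_1 = (+0.5194, -0.8545)
n_2 = (+0.9967, +0.0807)
n_3 = (+0.8488, +0.5287)
n_4 = (+0.0534, +0.9986)
n_5 = (-0.9550, -0.2965)
n_6 = (-0.6963, -0.7177)
  (0,1): δ = 132.97°  ·
  (0,2): δ = 69.63°  ·
  (0,3): δ = 42.34°  ✓
  (0,4): δ = 12.68°  ✓
  (0,5): δ = 122.99°  ·
  (0,6): δ = 151.60°  ·
  (1,2): δ = 116.66°  ·
  (1,3): δ = 89.37°  ·
  (1,4): δ = 34.36°  ✓
  (1,5): δ = 75.96°  ·
  (1,6): δ = 104.57°  ·
  (2,3): δ = 152.71°  ·
  (2,4): δ = 97.69°  ·
  (2,5): δ = 12.62°  ✓
  (2,6): δ = 41.24°  ✓
  (3,4): δ = 124.98°  ·
  (3,5): δ = 14.67°  ✓
  (3,6): δ = 13.94°  ✓
  (4,5): δ = 69.69°  ·
  (4,6): δ = 41.07°  ✓
  (5,6): δ = 151.38°  ·
antipodal pairs: 8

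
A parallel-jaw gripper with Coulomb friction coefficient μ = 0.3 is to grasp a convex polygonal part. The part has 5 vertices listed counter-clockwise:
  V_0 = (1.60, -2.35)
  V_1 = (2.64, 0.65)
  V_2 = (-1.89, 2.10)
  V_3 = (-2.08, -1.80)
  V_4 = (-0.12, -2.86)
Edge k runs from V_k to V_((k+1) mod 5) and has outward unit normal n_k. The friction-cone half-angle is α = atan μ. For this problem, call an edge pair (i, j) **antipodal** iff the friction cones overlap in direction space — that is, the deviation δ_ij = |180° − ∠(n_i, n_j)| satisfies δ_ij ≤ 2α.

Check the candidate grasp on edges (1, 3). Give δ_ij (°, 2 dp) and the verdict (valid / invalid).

α = atan 0.3 = 16.70°;  2α = 33.40°
edge 1: e_1 = (-4.53, +1.45);  n_1 = (+0.3049, +0.9524)
edge 3: e_3 = (+1.96, -1.06);  n_3 = (-0.4757, -0.8796)
∠(n_1, n_3) = 169.34°
δ = |180° − 169.34°| = 10.66°
10.66° ≤ 2α = 33.40°  →  valid

δ = 10.66°, valid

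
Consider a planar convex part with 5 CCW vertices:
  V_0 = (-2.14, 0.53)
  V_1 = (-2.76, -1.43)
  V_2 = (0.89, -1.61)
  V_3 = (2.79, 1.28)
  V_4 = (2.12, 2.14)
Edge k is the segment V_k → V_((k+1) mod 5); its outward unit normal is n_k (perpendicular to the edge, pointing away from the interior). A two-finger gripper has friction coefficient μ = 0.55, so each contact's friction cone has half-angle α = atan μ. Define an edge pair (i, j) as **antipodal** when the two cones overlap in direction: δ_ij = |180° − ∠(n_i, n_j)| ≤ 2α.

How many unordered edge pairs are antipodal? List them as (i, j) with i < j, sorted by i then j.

count = 5; pairs: (0,2), (0,3), (1,3), (1,4), (2,4)

α = atan 0.55 = 28.81°;  2α = 57.62°
n_0 = (-0.9534, +0.3016)
n_1 = (-0.0493, -0.9988)
n_2 = (+0.8356, -0.5494)
n_3 = (+0.7889, +0.6146)
n_4 = (-0.3535, +0.9354)
  (0,1): δ = 75.27°  ·
  (0,2): δ = 15.77°  ✓
  (0,3): δ = 55.47°  ✓
  (0,4): δ = 128.26°  ·
  (1,2): δ = 120.50°  ·
  (1,3): δ = 49.26°  ✓
  (1,4): δ = 23.53°  ✓
  (2,3): δ = 108.76°  ·
  (2,4): δ = 35.97°  ✓
  (3,4): δ = 107.22°  ·
antipodal pairs: 5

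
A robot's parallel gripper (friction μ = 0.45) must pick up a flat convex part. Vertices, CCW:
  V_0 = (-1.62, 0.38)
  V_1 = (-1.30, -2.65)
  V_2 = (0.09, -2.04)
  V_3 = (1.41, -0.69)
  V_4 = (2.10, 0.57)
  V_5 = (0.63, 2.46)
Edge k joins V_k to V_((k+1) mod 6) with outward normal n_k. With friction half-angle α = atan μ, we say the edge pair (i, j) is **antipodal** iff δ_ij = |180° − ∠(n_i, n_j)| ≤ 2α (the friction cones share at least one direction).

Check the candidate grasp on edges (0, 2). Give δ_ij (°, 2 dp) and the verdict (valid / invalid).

α = atan 0.45 = 24.23°;  2α = 48.46°
edge 0: e_0 = (+0.32, -3.03);  n_0 = (-0.9945, -0.1050)
edge 2: e_2 = (+1.32, +1.35);  n_2 = (+0.7150, -0.6991)
∠(n_0, n_2) = 129.62°
δ = |180° − 129.62°| = 50.38°
50.38° > 2α = 48.46°  →  invalid

δ = 50.38°, invalid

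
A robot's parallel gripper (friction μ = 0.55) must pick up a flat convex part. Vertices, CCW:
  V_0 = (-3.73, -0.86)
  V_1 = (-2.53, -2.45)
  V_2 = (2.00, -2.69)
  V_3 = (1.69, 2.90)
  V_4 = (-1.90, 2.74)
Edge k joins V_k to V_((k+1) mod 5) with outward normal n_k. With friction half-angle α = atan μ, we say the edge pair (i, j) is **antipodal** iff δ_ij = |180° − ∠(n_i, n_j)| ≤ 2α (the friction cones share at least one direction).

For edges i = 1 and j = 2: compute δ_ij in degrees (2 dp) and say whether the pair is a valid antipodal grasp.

δ = 83.79°, invalid

α = atan 0.55 = 28.81°;  2α = 57.62°
edge 1: e_1 = (+4.53, -0.24);  n_1 = (-0.0529, -0.9986)
edge 2: e_2 = (-0.31, +5.59);  n_2 = (+0.9985, +0.0554)
∠(n_1, n_2) = 96.21°
δ = |180° − 96.21°| = 83.79°
83.79° > 2α = 57.62°  →  invalid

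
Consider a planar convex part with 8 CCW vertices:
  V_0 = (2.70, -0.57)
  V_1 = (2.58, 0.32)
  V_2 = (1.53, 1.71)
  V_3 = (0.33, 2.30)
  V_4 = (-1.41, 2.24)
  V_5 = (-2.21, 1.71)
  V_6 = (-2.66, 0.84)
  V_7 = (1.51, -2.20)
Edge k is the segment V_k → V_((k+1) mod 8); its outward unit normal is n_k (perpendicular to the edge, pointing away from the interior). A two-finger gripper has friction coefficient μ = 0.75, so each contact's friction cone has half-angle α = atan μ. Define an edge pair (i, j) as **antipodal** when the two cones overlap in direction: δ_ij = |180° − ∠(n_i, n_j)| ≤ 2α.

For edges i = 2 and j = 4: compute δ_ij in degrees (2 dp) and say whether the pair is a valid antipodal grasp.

δ = 120.29°, invalid

α = atan 0.75 = 36.87°;  2α = 73.74°
edge 2: e_2 = (-1.20, +0.59);  n_2 = (+0.4412, +0.8974)
edge 4: e_4 = (-0.80, -0.53);  n_4 = (-0.5523, +0.8336)
∠(n_2, n_4) = 59.71°
δ = |180° − 59.71°| = 120.29°
120.29° > 2α = 73.74°  →  invalid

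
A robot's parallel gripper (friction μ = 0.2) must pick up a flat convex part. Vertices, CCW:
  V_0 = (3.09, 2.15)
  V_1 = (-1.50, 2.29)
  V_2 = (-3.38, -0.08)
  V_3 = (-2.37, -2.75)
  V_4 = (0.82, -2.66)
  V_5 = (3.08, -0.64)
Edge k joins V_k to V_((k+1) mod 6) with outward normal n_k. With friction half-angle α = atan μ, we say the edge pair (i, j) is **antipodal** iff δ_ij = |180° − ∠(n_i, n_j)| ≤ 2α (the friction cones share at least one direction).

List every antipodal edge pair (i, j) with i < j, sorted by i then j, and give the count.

count = 3; pairs: (0,3), (1,4), (2,5)

α = atan 0.2 = 11.31°;  2α = 22.62°
n_0 = (+0.0305, +0.9995)
n_1 = (-0.7834, +0.6215)
n_2 = (-0.9353, -0.3538)
n_3 = (+0.0282, -0.9996)
n_4 = (+0.6664, -0.7456)
n_5 = (+1.0000, -0.0036)
  (0,1): δ = 126.68°  ·
  (0,2): δ = 67.53°  ·
  (0,3): δ = 3.36°  ✓
  (0,4): δ = 43.54°  ·
  (0,5): δ = 91.54°  ·
  (1,2): δ = 120.86°  ·
  (1,3): δ = 49.96°  ·
  (1,4): δ = 9.79°  ✓
  (1,5): δ = 38.22°  ·
  (2,3): δ = 109.10°  ·
  (2,4): δ = 68.93°  ·
  (2,5): δ = 20.93°  ✓
  (3,4): δ = 139.83°  ·
  (3,5): δ = 91.82°  ·
  (4,5): δ = 132.00°  ·
antipodal pairs: 3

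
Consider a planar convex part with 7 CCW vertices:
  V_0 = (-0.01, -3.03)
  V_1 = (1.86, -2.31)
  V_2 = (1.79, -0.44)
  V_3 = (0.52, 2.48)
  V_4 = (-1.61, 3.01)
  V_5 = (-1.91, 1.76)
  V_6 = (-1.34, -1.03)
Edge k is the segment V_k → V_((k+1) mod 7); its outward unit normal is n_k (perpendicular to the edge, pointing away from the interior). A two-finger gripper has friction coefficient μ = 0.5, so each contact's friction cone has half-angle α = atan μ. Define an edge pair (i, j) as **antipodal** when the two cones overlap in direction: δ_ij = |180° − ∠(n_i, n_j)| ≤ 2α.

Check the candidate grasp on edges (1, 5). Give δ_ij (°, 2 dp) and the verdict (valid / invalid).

α = atan 0.5 = 26.57°;  2α = 53.13°
edge 1: e_1 = (-0.07, +1.87);  n_1 = (+0.9993, +0.0374)
edge 5: e_5 = (+0.57, -2.79);  n_5 = (-0.9798, -0.2002)
∠(n_1, n_5) = 170.60°
δ = |180° − 170.60°| = 9.40°
9.40° ≤ 2α = 53.13°  →  valid

δ = 9.40°, valid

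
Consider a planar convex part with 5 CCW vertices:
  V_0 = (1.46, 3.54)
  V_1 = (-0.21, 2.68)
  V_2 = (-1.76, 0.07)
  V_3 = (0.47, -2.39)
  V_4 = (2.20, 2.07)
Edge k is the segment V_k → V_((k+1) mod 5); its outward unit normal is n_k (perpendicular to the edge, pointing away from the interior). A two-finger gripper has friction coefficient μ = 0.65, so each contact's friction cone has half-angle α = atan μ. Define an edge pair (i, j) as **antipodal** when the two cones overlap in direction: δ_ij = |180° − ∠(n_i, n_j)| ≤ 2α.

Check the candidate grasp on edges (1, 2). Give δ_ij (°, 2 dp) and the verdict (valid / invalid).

α = atan 0.65 = 33.02°;  2α = 66.05°
edge 1: e_1 = (-1.55, -2.61);  n_1 = (-0.8598, +0.5106)
edge 2: e_2 = (+2.23, -2.46);  n_2 = (-0.7409, -0.6716)
∠(n_1, n_2) = 72.90°
δ = |180° − 72.90°| = 107.10°
107.10° > 2α = 66.05°  →  invalid

δ = 107.10°, invalid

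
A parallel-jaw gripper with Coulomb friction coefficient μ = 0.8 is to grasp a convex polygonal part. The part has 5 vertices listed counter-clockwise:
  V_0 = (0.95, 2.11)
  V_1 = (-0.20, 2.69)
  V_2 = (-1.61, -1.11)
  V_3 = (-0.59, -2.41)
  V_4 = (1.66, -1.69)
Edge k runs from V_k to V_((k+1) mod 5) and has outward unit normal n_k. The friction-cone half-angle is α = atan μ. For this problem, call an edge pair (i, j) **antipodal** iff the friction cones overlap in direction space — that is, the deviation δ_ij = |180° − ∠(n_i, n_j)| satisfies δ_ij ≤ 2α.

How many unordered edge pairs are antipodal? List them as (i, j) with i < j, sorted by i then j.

count = 5; pairs: (0,2), (0,3), (1,3), (1,4), (2,4)

α = atan 0.8 = 38.66°;  2α = 77.32°
n_0 = (+0.4503, +0.8929)
n_1 = (-0.9375, +0.3479)
n_2 = (-0.7867, -0.6173)
n_3 = (+0.3048, -0.9524)
n_4 = (+0.9830, +0.1837)
  (0,1): δ = 83.59°  ·
  (0,2): δ = 25.12°  ✓
  (0,3): δ = 44.51°  ✓
  (0,4): δ = 127.35°  ·
  (1,2): δ = 121.52°  ·
  (1,3): δ = 51.90°  ✓
  (1,4): δ = 30.94°  ✓
  (2,3): δ = 110.37°  ·
  (2,4): δ = 27.54°  ✓
  (3,4): δ = 97.16°  ·
antipodal pairs: 5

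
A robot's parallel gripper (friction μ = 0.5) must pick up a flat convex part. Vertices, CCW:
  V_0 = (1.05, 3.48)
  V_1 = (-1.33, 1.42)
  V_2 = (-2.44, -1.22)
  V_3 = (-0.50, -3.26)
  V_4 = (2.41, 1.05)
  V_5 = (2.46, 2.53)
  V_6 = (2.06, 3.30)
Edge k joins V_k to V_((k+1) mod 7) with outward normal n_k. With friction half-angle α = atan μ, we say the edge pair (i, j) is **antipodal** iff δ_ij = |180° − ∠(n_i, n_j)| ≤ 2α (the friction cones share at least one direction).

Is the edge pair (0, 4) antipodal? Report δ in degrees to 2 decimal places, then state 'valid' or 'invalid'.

δ = 47.19°, valid

α = atan 0.5 = 26.57°;  2α = 53.13°
edge 0: e_0 = (-2.38, -2.06);  n_0 = (-0.6544, +0.7561)
edge 4: e_4 = (+0.05, +1.48);  n_4 = (+0.9994, -0.0338)
∠(n_0, n_4) = 132.81°
δ = |180° − 132.81°| = 47.19°
47.19° ≤ 2α = 53.13°  →  valid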